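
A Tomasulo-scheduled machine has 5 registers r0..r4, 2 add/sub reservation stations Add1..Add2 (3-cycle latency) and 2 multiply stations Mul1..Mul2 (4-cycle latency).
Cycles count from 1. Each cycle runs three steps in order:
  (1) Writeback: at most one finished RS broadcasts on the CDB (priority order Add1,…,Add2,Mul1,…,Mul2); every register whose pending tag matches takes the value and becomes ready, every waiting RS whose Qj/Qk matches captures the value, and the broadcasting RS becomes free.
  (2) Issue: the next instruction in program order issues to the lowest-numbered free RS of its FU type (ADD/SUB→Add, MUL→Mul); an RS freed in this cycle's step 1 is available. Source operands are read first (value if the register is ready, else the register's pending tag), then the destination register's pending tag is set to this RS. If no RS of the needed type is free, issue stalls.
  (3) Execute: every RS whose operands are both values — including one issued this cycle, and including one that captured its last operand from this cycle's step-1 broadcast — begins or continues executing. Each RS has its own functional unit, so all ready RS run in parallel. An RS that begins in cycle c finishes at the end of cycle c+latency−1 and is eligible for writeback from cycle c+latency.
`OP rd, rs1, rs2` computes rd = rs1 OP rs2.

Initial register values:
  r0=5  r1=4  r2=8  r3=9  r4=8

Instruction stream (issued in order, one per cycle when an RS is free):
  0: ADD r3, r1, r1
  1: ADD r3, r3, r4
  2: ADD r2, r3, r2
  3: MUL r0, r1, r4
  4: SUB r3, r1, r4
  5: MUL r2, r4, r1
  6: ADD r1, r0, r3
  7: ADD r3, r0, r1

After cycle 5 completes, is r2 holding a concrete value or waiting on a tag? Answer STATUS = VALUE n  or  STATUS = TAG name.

cycle 1: issue ADD r3<-Add1 // r0:5,r1:4,r2:8,r3:Add1,r4:8
cycle 2: issue ADD r3<-Add2 // r0:5,r1:4,r2:8,r3:Add2,r4:8
cycle 3: stall // r0:5,r1:4,r2:8,r3:Add2,r4:8
cycle 4: CDB Add1=8; issue ADD r2<-Add1 // r0:5,r1:4,r2:Add1,r3:Add2,r4:8
cycle 5: issue MUL r0<-Mul1 // r0:Mul1,r1:4,r2:Add1,r3:Add2,r4:8

STATUS = TAG Add1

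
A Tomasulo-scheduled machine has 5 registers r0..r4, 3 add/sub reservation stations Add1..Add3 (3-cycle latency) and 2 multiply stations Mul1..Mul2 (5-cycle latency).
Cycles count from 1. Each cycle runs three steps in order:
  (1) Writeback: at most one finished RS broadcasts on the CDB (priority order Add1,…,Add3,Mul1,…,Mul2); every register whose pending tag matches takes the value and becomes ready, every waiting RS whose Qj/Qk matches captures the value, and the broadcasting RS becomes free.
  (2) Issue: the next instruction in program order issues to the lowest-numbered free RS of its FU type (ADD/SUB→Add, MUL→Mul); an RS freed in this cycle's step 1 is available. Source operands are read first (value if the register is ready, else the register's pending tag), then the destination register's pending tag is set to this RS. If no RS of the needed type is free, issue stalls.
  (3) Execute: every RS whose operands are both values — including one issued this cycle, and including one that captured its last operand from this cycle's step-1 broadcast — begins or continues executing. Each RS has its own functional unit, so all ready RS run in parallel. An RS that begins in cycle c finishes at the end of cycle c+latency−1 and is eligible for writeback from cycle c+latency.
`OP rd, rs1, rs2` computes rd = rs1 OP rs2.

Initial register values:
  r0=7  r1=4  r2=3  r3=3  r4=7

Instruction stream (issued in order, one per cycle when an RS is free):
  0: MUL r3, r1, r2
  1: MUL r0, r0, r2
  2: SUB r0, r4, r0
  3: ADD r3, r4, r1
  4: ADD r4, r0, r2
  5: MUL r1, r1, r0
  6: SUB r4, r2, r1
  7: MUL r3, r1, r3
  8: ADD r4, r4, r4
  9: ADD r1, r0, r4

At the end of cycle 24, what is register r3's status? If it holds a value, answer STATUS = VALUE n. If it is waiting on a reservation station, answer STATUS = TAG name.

STATUS = VALUE -616

c1: issue MUL r3<-Mul1 | r0:7,r1:4,r2:3,r3:Mul1,r4:7
c2: issue MUL r0<-Mul2 | r0:Mul2,r1:4,r2:3,r3:Mul1,r4:7
c3: issue SUB r0<-Add1 | r0:Add1,r1:4,r2:3,r3:Mul1,r4:7
c4: issue ADD r3<-Add2 | r0:Add1,r1:4,r2:3,r3:Add2,r4:7
c5: issue ADD r4<-Add3 | r0:Add1,r1:4,r2:3,r3:Add2,r4:Add3
c6: CDB Mul1=12; issue MUL r1<-Mul1 | r0:Add1,r1:Mul1,r2:3,r3:Add2,r4:Add3
c7: CDB Add2=11; issue SUB r4<-Add2 | r0:Add1,r1:Mul1,r2:3,r3:11,r4:Add2
c8: CDB Mul2=21; issue MUL r3<-Mul2 | r0:Add1,r1:Mul1,r2:3,r3:Mul2,r4:Add2
c9: stall | r0:Add1,r1:Mul1,r2:3,r3:Mul2,r4:Add2
c10: stall | r0:Add1,r1:Mul1,r2:3,r3:Mul2,r4:Add2
c11: CDB Add1=-14; issue ADD r4<-Add1 | r0:-14,r1:Mul1,r2:3,r3:Mul2,r4:Add1
c12: stall | r0:-14,r1:Mul1,r2:3,r3:Mul2,r4:Add1
c13: stall | r0:-14,r1:Mul1,r2:3,r3:Mul2,r4:Add1
c14: CDB Add3=-11; issue ADD r1<-Add3 | r0:-14,r1:Add3,r2:3,r3:Mul2,r4:Add1
c15: - | r0:-14,r1:Add3,r2:3,r3:Mul2,r4:Add1
c16: CDB Mul1=-56 | r0:-14,r1:Add3,r2:3,r3:Mul2,r4:Add1
c17: - | r0:-14,r1:Add3,r2:3,r3:Mul2,r4:Add1
c18: - | r0:-14,r1:Add3,r2:3,r3:Mul2,r4:Add1
c19: CDB Add2=59 | r0:-14,r1:Add3,r2:3,r3:Mul2,r4:Add1
c20: - | r0:-14,r1:Add3,r2:3,r3:Mul2,r4:Add1
c21: CDB Mul2=-616 | r0:-14,r1:Add3,r2:3,r3:-616,r4:Add1
c22: CDB Add1=118 | r0:-14,r1:Add3,r2:3,r3:-616,r4:118
c23: - | r0:-14,r1:Add3,r2:3,r3:-616,r4:118
c24: - | r0:-14,r1:Add3,r2:3,r3:-616,r4:118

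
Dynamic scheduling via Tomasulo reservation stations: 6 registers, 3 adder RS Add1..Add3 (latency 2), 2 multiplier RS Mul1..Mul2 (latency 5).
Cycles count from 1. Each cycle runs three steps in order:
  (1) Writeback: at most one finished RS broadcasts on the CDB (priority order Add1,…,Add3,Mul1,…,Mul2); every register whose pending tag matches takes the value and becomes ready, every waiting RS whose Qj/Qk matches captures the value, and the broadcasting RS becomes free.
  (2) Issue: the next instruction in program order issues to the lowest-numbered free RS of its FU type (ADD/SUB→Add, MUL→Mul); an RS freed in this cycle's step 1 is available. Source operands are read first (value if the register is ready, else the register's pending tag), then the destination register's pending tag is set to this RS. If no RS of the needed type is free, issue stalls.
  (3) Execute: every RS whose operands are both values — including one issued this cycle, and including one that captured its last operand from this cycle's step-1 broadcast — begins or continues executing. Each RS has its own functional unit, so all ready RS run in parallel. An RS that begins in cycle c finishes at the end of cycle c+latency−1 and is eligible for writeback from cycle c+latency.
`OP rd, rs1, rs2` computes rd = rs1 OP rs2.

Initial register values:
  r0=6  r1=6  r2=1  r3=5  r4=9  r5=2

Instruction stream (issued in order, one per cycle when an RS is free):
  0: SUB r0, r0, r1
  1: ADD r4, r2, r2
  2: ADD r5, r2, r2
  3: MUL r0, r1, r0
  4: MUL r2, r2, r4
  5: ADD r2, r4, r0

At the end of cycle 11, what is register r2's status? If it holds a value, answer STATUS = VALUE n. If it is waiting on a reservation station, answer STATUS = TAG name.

STATUS = VALUE 2

c1: issue SUB r0<-Add1 | r0:Add1,r1:6,r2:1,r3:5,r4:9,r5:2
c2: issue ADD r4<-Add2 | r0:Add1,r1:6,r2:1,r3:5,r4:Add2,r5:2
c3: CDB Add1=0; issue ADD r5<-Add1 | r0:0,r1:6,r2:1,r3:5,r4:Add2,r5:Add1
c4: CDB Add2=2; issue MUL r0<-Mul1 | r0:Mul1,r1:6,r2:1,r3:5,r4:2,r5:Add1
c5: CDB Add1=2; issue MUL r2<-Mul2 | r0:Mul1,r1:6,r2:Mul2,r3:5,r4:2,r5:2
c6: issue ADD r2<-Add1 | r0:Mul1,r1:6,r2:Add1,r3:5,r4:2,r5:2
c7: - | r0:Mul1,r1:6,r2:Add1,r3:5,r4:2,r5:2
c8: - | r0:Mul1,r1:6,r2:Add1,r3:5,r4:2,r5:2
c9: CDB Mul1=0 | r0:0,r1:6,r2:Add1,r3:5,r4:2,r5:2
c10: CDB Mul2=2 | r0:0,r1:6,r2:Add1,r3:5,r4:2,r5:2
c11: CDB Add1=2 | r0:0,r1:6,r2:2,r3:5,r4:2,r5:2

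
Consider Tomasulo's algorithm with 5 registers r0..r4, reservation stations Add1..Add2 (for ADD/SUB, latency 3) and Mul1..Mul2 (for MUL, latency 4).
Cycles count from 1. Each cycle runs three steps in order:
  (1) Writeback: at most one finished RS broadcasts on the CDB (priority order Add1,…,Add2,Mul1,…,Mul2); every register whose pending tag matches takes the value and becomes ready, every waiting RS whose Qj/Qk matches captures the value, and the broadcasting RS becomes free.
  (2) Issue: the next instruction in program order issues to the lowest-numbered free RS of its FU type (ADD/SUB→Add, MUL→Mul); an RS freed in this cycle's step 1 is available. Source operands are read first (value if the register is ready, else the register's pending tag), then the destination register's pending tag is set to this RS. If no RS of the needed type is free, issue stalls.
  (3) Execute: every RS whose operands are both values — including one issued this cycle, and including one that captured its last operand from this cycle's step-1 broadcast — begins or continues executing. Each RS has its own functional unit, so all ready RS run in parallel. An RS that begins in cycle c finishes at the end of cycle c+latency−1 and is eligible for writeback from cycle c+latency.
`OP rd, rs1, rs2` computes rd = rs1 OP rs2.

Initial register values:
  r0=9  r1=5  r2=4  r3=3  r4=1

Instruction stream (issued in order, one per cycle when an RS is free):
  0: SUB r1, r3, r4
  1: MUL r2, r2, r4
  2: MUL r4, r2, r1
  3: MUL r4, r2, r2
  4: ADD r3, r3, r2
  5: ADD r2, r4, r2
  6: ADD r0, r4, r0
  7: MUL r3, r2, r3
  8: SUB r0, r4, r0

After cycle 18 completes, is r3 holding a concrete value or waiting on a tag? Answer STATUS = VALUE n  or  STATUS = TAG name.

  c1: issue SUB r1<-Add1  regs: r0:9,r1:Add1,r2:4,r3:3,r4:1
  c2: issue MUL r2<-Mul1  regs: r0:9,r1:Add1,r2:Mul1,r3:3,r4:1
  c3: issue MUL r4<-Mul2  regs: r0:9,r1:Add1,r2:Mul1,r3:3,r4:Mul2
  c4: CDB Add1=2; stall  regs: r0:9,r1:2,r2:Mul1,r3:3,r4:Mul2
  c5: stall  regs: r0:9,r1:2,r2:Mul1,r3:3,r4:Mul2
  c6: CDB Mul1=4; issue MUL r4<-Mul1  regs: r0:9,r1:2,r2:4,r3:3,r4:Mul1
  c7: issue ADD r3<-Add1  regs: r0:9,r1:2,r2:4,r3:Add1,r4:Mul1
  c8: issue ADD r2<-Add2  regs: r0:9,r1:2,r2:Add2,r3:Add1,r4:Mul1
  c9: stall  regs: r0:9,r1:2,r2:Add2,r3:Add1,r4:Mul1
  c10: CDB Add1=7; issue ADD r0<-Add1  regs: r0:Add1,r1:2,r2:Add2,r3:7,r4:Mul1
  c11: CDB Mul1=16; issue MUL r3<-Mul1  regs: r0:Add1,r1:2,r2:Add2,r3:Mul1,r4:16
  c12: CDB Mul2=8; stall  regs: r0:Add1,r1:2,r2:Add2,r3:Mul1,r4:16
  c13: stall  regs: r0:Add1,r1:2,r2:Add2,r3:Mul1,r4:16
  c14: CDB Add1=25; issue SUB r0<-Add1  regs: r0:Add1,r1:2,r2:Add2,r3:Mul1,r4:16
  c15: CDB Add2=20  regs: r0:Add1,r1:2,r2:20,r3:Mul1,r4:16
  c16: -  regs: r0:Add1,r1:2,r2:20,r3:Mul1,r4:16
  c17: CDB Add1=-9  regs: r0:-9,r1:2,r2:20,r3:Mul1,r4:16
  c18: -  regs: r0:-9,r1:2,r2:20,r3:Mul1,r4:16

STATUS = TAG Mul1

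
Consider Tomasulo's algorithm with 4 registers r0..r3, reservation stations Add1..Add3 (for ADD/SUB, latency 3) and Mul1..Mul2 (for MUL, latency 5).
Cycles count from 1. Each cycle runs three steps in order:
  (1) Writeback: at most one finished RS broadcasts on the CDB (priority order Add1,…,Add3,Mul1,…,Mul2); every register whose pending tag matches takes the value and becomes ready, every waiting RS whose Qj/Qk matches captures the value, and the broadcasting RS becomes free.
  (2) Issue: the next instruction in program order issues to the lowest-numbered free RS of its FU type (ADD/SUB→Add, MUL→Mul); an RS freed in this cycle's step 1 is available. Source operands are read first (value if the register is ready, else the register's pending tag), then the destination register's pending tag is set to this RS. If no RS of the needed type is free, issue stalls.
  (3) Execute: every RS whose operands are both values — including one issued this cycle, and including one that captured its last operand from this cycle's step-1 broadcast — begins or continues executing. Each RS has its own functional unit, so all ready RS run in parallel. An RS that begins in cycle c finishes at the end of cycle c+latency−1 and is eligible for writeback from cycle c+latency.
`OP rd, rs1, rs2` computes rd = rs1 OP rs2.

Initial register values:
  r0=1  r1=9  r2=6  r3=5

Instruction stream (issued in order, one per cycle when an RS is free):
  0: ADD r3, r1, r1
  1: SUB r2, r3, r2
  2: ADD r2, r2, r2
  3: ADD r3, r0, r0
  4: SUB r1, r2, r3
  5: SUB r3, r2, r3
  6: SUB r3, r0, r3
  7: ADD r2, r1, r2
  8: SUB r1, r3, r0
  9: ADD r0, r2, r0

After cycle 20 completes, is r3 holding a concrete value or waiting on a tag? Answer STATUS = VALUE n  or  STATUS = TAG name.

STATUS = VALUE -21

  c1: issue ADD r3<-Add1  regs: r0:1,r1:9,r2:6,r3:Add1
  c2: issue SUB r2<-Add2  regs: r0:1,r1:9,r2:Add2,r3:Add1
  c3: issue ADD r2<-Add3  regs: r0:1,r1:9,r2:Add3,r3:Add1
  c4: CDB Add1=18; issue ADD r3<-Add1  regs: r0:1,r1:9,r2:Add3,r3:Add1
  c5: stall  regs: r0:1,r1:9,r2:Add3,r3:Add1
  c6: stall  regs: r0:1,r1:9,r2:Add3,r3:Add1
  c7: CDB Add1=2; issue SUB r1<-Add1  regs: r0:1,r1:Add1,r2:Add3,r3:2
  c8: CDB Add2=12; issue SUB r3<-Add2  regs: r0:1,r1:Add1,r2:Add3,r3:Add2
  c9: stall  regs: r0:1,r1:Add1,r2:Add3,r3:Add2
  c10: stall  regs: r0:1,r1:Add1,r2:Add3,r3:Add2
  c11: CDB Add3=24; issue SUB r3<-Add3  regs: r0:1,r1:Add1,r2:24,r3:Add3
  c12: stall  regs: r0:1,r1:Add1,r2:24,r3:Add3
  c13: stall  regs: r0:1,r1:Add1,r2:24,r3:Add3
  c14: CDB Add1=22; issue ADD r2<-Add1  regs: r0:1,r1:22,r2:Add1,r3:Add3
  c15: CDB Add2=22; issue SUB r1<-Add2  regs: r0:1,r1:Add2,r2:Add1,r3:Add3
  c16: stall  regs: r0:1,r1:Add2,r2:Add1,r3:Add3
  c17: CDB Add1=46; issue ADD r0<-Add1  regs: r0:Add1,r1:Add2,r2:46,r3:Add3
  c18: CDB Add3=-21  regs: r0:Add1,r1:Add2,r2:46,r3:-21
  c19: -  regs: r0:Add1,r1:Add2,r2:46,r3:-21
  c20: CDB Add1=47  regs: r0:47,r1:Add2,r2:46,r3:-21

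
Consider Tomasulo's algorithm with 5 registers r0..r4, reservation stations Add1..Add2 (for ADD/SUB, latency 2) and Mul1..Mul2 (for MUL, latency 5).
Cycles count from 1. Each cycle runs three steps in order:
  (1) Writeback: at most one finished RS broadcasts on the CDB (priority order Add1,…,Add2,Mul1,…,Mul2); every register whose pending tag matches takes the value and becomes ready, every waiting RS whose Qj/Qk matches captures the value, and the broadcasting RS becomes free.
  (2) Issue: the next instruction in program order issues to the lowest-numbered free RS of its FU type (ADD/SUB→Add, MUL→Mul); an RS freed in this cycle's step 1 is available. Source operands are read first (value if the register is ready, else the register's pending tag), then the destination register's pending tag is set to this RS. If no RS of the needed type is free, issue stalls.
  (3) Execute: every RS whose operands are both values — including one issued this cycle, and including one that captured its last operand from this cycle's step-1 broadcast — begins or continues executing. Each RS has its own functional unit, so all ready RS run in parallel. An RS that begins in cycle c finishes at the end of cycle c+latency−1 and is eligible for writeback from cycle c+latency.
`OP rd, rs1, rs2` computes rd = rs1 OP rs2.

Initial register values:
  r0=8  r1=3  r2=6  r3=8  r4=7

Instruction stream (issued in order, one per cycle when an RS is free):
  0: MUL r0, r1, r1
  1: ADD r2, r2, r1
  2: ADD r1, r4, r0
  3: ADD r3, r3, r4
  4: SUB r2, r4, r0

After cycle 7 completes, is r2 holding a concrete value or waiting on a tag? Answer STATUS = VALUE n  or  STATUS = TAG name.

STATUS = TAG Add1

  c1: issue MUL r0<-Mul1  regs: r0:Mul1,r1:3,r2:6,r3:8,r4:7
  c2: issue ADD r2<-Add1  regs: r0:Mul1,r1:3,r2:Add1,r3:8,r4:7
  c3: issue ADD r1<-Add2  regs: r0:Mul1,r1:Add2,r2:Add1,r3:8,r4:7
  c4: CDB Add1=9; issue ADD r3<-Add1  regs: r0:Mul1,r1:Add2,r2:9,r3:Add1,r4:7
  c5: stall  regs: r0:Mul1,r1:Add2,r2:9,r3:Add1,r4:7
  c6: CDB Add1=15; issue SUB r2<-Add1  regs: r0:Mul1,r1:Add2,r2:Add1,r3:15,r4:7
  c7: CDB Mul1=9  regs: r0:9,r1:Add2,r2:Add1,r3:15,r4:7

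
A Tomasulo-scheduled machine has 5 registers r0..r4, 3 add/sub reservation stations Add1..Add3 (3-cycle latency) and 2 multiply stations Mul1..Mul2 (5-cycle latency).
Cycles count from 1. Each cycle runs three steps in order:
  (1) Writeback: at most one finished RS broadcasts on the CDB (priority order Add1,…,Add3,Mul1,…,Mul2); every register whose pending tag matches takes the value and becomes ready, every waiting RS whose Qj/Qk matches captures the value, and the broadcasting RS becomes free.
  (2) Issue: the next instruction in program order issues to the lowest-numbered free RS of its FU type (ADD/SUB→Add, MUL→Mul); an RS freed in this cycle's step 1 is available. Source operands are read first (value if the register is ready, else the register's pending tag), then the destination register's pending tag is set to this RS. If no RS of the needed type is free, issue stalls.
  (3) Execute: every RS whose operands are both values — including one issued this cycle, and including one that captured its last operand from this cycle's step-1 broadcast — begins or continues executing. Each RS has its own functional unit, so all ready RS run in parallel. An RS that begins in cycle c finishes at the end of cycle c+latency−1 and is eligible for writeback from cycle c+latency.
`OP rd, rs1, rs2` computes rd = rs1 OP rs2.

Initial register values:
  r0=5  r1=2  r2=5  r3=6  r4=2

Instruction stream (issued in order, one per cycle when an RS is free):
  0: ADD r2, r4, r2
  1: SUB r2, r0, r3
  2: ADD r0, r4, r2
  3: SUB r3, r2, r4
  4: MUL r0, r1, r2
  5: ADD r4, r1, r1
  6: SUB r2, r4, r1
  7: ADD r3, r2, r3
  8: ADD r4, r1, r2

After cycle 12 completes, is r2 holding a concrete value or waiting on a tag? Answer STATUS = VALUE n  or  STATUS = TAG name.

cycle 1: issue ADD r2<-Add1 // r0:5,r1:2,r2:Add1,r3:6,r4:2
cycle 2: issue SUB r2<-Add2 // r0:5,r1:2,r2:Add2,r3:6,r4:2
cycle 3: issue ADD r0<-Add3 // r0:Add3,r1:2,r2:Add2,r3:6,r4:2
cycle 4: CDB Add1=7; issue SUB r3<-Add1 // r0:Add3,r1:2,r2:Add2,r3:Add1,r4:2
cycle 5: CDB Add2=-1; issue MUL r0<-Mul1 // r0:Mul1,r1:2,r2:-1,r3:Add1,r4:2
cycle 6: issue ADD r4<-Add2 // r0:Mul1,r1:2,r2:-1,r3:Add1,r4:Add2
cycle 7: stall // r0:Mul1,r1:2,r2:-1,r3:Add1,r4:Add2
cycle 8: CDB Add1=-3; issue SUB r2<-Add1 // r0:Mul1,r1:2,r2:Add1,r3:-3,r4:Add2
cycle 9: CDB Add2=4; issue ADD r3<-Add2 // r0:Mul1,r1:2,r2:Add1,r3:Add2,r4:4
cycle 10: CDB Add3=1; issue ADD r4<-Add3 // r0:Mul1,r1:2,r2:Add1,r3:Add2,r4:Add3
cycle 11: CDB Mul1=-2 // r0:-2,r1:2,r2:Add1,r3:Add2,r4:Add3
cycle 12: CDB Add1=2 // r0:-2,r1:2,r2:2,r3:Add2,r4:Add3

STATUS = VALUE 2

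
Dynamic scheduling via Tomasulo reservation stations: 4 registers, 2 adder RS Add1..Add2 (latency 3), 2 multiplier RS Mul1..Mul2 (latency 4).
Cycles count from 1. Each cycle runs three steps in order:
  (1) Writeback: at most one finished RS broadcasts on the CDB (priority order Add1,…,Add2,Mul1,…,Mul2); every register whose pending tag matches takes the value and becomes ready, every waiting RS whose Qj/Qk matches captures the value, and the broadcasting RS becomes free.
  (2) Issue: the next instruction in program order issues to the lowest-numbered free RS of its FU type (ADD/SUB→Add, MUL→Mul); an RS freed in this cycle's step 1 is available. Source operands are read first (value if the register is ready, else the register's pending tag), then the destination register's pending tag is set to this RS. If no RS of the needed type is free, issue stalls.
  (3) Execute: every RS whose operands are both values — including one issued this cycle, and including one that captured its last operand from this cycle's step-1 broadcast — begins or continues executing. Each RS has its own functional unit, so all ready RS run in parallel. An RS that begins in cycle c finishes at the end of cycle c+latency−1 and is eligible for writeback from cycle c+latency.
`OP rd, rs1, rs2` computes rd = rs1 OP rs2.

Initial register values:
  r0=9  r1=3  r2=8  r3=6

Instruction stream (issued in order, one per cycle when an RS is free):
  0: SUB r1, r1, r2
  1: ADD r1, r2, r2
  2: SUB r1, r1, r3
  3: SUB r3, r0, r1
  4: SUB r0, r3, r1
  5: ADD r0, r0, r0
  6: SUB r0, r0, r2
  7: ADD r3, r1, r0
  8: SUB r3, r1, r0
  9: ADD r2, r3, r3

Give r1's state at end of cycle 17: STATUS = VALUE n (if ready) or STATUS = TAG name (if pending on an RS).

c1: issue SUB r1<-Add1 | r0:9,r1:Add1,r2:8,r3:6
c2: issue ADD r1<-Add2 | r0:9,r1:Add2,r2:8,r3:6
c3: stall | r0:9,r1:Add2,r2:8,r3:6
c4: CDB Add1=-5; issue SUB r1<-Add1 | r0:9,r1:Add1,r2:8,r3:6
c5: CDB Add2=16; issue SUB r3<-Add2 | r0:9,r1:Add1,r2:8,r3:Add2
c6: stall | r0:9,r1:Add1,r2:8,r3:Add2
c7: stall | r0:9,r1:Add1,r2:8,r3:Add2
c8: CDB Add1=10; issue SUB r0<-Add1 | r0:Add1,r1:10,r2:8,r3:Add2
c9: stall | r0:Add1,r1:10,r2:8,r3:Add2
c10: stall | r0:Add1,r1:10,r2:8,r3:Add2
c11: CDB Add2=-1; issue ADD r0<-Add2 | r0:Add2,r1:10,r2:8,r3:-1
c12: stall | r0:Add2,r1:10,r2:8,r3:-1
c13: stall | r0:Add2,r1:10,r2:8,r3:-1
c14: CDB Add1=-11; issue SUB r0<-Add1 | r0:Add1,r1:10,r2:8,r3:-1
c15: stall | r0:Add1,r1:10,r2:8,r3:-1
c16: stall | r0:Add1,r1:10,r2:8,r3:-1
c17: CDB Add2=-22; issue ADD r3<-Add2 | r0:Add1,r1:10,r2:8,r3:Add2

STATUS = VALUE 10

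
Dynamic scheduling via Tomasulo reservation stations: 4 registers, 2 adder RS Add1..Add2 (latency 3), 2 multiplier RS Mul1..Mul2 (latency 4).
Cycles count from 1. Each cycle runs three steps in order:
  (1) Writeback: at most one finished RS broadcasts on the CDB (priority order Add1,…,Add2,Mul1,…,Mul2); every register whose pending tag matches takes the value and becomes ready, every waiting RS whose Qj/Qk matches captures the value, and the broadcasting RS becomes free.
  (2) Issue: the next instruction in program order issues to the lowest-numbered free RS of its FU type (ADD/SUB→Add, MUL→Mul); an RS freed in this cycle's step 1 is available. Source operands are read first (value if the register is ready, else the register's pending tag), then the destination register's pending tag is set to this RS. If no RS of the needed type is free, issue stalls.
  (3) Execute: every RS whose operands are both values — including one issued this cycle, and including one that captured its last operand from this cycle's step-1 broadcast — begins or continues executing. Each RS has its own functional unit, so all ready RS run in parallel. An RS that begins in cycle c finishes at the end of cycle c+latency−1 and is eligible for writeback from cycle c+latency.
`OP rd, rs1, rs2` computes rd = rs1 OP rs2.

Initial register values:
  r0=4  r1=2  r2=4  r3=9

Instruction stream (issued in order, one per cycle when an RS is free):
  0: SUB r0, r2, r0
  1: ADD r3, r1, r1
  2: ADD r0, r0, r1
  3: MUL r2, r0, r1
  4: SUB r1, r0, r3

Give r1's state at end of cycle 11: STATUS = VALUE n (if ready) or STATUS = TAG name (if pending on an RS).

  c1: issue SUB r0<-Add1  regs: r0:Add1,r1:2,r2:4,r3:9
  c2: issue ADD r3<-Add2  regs: r0:Add1,r1:2,r2:4,r3:Add2
  c3: stall  regs: r0:Add1,r1:2,r2:4,r3:Add2
  c4: CDB Add1=0; issue ADD r0<-Add1  regs: r0:Add1,r1:2,r2:4,r3:Add2
  c5: CDB Add2=4; issue MUL r2<-Mul1  regs: r0:Add1,r1:2,r2:Mul1,r3:4
  c6: issue SUB r1<-Add2  regs: r0:Add1,r1:Add2,r2:Mul1,r3:4
  c7: CDB Add1=2  regs: r0:2,r1:Add2,r2:Mul1,r3:4
  c8: -  regs: r0:2,r1:Add2,r2:Mul1,r3:4
  c9: -  regs: r0:2,r1:Add2,r2:Mul1,r3:4
  c10: CDB Add2=-2  regs: r0:2,r1:-2,r2:Mul1,r3:4
  c11: CDB Mul1=4  regs: r0:2,r1:-2,r2:4,r3:4

STATUS = VALUE -2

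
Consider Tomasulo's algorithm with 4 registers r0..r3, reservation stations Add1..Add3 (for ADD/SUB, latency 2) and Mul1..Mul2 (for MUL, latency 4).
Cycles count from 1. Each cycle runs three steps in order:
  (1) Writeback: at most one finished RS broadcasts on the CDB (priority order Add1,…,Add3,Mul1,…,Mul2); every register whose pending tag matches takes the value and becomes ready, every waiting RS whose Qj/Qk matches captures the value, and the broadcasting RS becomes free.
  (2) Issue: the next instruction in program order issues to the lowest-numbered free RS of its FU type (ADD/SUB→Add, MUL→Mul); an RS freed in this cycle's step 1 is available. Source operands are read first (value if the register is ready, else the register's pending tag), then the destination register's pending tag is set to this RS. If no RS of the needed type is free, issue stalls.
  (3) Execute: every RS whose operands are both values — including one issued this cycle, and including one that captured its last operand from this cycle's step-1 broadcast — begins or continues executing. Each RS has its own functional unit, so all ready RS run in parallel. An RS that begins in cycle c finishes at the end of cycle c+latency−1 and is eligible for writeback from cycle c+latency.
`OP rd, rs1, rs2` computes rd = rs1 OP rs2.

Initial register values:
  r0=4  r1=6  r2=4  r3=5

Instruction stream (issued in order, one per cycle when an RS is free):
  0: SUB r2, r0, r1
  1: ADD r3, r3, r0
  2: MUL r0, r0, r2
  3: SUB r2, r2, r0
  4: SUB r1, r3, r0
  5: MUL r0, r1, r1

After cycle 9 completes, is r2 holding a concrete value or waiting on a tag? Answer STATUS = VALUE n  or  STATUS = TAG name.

  c1: issue SUB r2<-Add1  regs: r0:4,r1:6,r2:Add1,r3:5
  c2: issue ADD r3<-Add2  regs: r0:4,r1:6,r2:Add1,r3:Add2
  c3: CDB Add1=-2; issue MUL r0<-Mul1  regs: r0:Mul1,r1:6,r2:-2,r3:Add2
  c4: CDB Add2=9; issue SUB r2<-Add1  regs: r0:Mul1,r1:6,r2:Add1,r3:9
  c5: issue SUB r1<-Add2  regs: r0:Mul1,r1:Add2,r2:Add1,r3:9
  c6: issue MUL r0<-Mul2  regs: r0:Mul2,r1:Add2,r2:Add1,r3:9
  c7: CDB Mul1=-8  regs: r0:Mul2,r1:Add2,r2:Add1,r3:9
  c8: -  regs: r0:Mul2,r1:Add2,r2:Add1,r3:9
  c9: CDB Add1=6  regs: r0:Mul2,r1:Add2,r2:6,r3:9

STATUS = VALUE 6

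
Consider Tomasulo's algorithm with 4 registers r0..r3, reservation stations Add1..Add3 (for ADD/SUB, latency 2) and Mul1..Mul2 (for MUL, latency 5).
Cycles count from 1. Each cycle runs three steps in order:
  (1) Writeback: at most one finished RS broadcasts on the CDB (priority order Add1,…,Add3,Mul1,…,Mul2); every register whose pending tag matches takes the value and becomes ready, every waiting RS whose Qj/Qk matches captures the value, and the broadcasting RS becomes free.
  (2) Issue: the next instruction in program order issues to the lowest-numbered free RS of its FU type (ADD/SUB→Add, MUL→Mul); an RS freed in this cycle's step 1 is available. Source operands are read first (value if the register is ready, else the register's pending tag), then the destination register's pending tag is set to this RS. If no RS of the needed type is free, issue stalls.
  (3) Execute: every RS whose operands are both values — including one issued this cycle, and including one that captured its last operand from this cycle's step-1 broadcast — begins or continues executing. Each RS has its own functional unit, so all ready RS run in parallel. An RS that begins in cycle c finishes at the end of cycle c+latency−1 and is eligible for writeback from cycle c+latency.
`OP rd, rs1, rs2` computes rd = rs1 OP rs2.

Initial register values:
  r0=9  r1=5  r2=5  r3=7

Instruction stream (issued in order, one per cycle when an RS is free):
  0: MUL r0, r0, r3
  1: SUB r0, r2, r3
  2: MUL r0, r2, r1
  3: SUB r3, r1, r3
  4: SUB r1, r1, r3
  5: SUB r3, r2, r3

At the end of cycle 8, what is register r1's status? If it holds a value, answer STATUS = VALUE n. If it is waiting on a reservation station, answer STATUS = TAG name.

STATUS = TAG Add2

cycle 1: issue MUL r0<-Mul1 // r0:Mul1,r1:5,r2:5,r3:7
cycle 2: issue SUB r0<-Add1 // r0:Add1,r1:5,r2:5,r3:7
cycle 3: issue MUL r0<-Mul2 // r0:Mul2,r1:5,r2:5,r3:7
cycle 4: CDB Add1=-2; issue SUB r3<-Add1 // r0:Mul2,r1:5,r2:5,r3:Add1
cycle 5: issue SUB r1<-Add2 // r0:Mul2,r1:Add2,r2:5,r3:Add1
cycle 6: CDB Add1=-2; issue SUB r3<-Add1 // r0:Mul2,r1:Add2,r2:5,r3:Add1
cycle 7: CDB Mul1=63 // r0:Mul2,r1:Add2,r2:5,r3:Add1
cycle 8: CDB Add1=7 // r0:Mul2,r1:Add2,r2:5,r3:7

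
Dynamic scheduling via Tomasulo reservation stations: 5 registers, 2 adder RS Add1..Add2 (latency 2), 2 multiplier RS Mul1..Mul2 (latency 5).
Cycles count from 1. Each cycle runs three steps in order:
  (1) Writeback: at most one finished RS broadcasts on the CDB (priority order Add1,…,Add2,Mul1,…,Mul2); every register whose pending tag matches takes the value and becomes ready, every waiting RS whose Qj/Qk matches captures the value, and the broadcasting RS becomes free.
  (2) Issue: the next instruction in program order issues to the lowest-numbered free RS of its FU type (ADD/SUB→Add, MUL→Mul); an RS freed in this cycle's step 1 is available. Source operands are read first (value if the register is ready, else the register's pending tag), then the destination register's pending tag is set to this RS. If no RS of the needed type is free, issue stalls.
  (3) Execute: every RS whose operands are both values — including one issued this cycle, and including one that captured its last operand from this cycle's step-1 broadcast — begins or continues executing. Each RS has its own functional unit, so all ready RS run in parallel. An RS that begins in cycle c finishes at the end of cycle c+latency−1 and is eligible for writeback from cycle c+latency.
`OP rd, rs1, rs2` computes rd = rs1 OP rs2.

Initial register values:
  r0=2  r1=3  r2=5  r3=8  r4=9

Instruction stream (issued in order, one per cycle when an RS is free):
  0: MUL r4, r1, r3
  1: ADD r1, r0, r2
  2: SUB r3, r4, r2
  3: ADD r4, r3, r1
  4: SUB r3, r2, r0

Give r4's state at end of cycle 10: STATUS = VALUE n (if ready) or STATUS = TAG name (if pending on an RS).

c1: issue MUL r4<-Mul1 | r0:2,r1:3,r2:5,r3:8,r4:Mul1
c2: issue ADD r1<-Add1 | r0:2,r1:Add1,r2:5,r3:8,r4:Mul1
c3: issue SUB r3<-Add2 | r0:2,r1:Add1,r2:5,r3:Add2,r4:Mul1
c4: CDB Add1=7; issue ADD r4<-Add1 | r0:2,r1:7,r2:5,r3:Add2,r4:Add1
c5: stall | r0:2,r1:7,r2:5,r3:Add2,r4:Add1
c6: CDB Mul1=24; stall | r0:2,r1:7,r2:5,r3:Add2,r4:Add1
c7: stall | r0:2,r1:7,r2:5,r3:Add2,r4:Add1
c8: CDB Add2=19; issue SUB r3<-Add2 | r0:2,r1:7,r2:5,r3:Add2,r4:Add1
c9: - | r0:2,r1:7,r2:5,r3:Add2,r4:Add1
c10: CDB Add1=26 | r0:2,r1:7,r2:5,r3:Add2,r4:26

STATUS = VALUE 26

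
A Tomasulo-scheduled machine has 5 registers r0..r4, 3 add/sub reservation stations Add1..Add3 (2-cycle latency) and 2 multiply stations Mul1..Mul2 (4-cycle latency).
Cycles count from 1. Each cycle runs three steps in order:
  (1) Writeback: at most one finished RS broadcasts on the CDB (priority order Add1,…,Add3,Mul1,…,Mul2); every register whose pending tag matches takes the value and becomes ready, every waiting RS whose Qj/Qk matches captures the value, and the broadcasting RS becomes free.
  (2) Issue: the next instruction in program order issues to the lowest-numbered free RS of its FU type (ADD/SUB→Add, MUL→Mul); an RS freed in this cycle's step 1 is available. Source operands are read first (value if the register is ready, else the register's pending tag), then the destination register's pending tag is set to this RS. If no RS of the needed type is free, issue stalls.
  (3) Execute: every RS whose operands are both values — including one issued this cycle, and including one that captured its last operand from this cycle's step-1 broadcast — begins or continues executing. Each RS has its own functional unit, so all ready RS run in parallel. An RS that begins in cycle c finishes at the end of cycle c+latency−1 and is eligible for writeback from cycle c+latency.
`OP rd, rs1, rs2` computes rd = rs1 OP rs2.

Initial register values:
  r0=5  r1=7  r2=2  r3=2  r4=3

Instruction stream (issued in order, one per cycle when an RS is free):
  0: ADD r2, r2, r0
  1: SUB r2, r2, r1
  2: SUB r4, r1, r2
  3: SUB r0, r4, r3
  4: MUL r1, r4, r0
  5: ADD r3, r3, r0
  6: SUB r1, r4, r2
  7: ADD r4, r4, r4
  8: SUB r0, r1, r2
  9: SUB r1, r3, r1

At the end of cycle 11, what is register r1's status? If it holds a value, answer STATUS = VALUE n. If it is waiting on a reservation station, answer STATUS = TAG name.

c1: issue ADD r2<-Add1 | r0:5,r1:7,r2:Add1,r3:2,r4:3
c2: issue SUB r2<-Add2 | r0:5,r1:7,r2:Add2,r3:2,r4:3
c3: CDB Add1=7; issue SUB r4<-Add1 | r0:5,r1:7,r2:Add2,r3:2,r4:Add1
c4: issue SUB r0<-Add3 | r0:Add3,r1:7,r2:Add2,r3:2,r4:Add1
c5: CDB Add2=0; issue MUL r1<-Mul1 | r0:Add3,r1:Mul1,r2:0,r3:2,r4:Add1
c6: issue ADD r3<-Add2 | r0:Add3,r1:Mul1,r2:0,r3:Add2,r4:Add1
c7: CDB Add1=7; issue SUB r1<-Add1 | r0:Add3,r1:Add1,r2:0,r3:Add2,r4:7
c8: stall | r0:Add3,r1:Add1,r2:0,r3:Add2,r4:7
c9: CDB Add1=7; issue ADD r4<-Add1 | r0:Add3,r1:7,r2:0,r3:Add2,r4:Add1
c10: CDB Add3=5; issue SUB r0<-Add3 | r0:Add3,r1:7,r2:0,r3:Add2,r4:Add1
c11: CDB Add1=14; issue SUB r1<-Add1 | r0:Add3,r1:Add1,r2:0,r3:Add2,r4:14

STATUS = TAG Add1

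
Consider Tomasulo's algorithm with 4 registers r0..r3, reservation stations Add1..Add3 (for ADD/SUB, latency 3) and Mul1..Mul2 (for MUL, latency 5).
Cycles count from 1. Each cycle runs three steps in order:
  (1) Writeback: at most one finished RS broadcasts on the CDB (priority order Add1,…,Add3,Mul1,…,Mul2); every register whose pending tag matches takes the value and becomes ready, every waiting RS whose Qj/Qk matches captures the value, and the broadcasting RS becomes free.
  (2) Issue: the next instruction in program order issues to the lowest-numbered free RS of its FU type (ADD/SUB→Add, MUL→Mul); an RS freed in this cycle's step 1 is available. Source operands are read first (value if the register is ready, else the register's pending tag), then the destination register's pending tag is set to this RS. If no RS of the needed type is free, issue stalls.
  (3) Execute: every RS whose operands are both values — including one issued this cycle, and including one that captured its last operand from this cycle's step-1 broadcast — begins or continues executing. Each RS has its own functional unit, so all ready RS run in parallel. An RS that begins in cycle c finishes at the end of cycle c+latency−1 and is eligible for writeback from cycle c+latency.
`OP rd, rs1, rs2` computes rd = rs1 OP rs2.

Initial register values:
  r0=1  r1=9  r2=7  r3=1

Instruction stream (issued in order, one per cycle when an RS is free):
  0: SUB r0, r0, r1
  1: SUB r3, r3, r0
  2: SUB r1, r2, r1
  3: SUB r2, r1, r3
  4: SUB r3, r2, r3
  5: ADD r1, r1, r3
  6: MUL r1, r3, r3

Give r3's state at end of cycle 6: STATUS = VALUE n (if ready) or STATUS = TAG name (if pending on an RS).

STATUS = TAG Add3

cycle 1: issue SUB r0<-Add1 // r0:Add1,r1:9,r2:7,r3:1
cycle 2: issue SUB r3<-Add2 // r0:Add1,r1:9,r2:7,r3:Add2
cycle 3: issue SUB r1<-Add3 // r0:Add1,r1:Add3,r2:7,r3:Add2
cycle 4: CDB Add1=-8; issue SUB r2<-Add1 // r0:-8,r1:Add3,r2:Add1,r3:Add2
cycle 5: stall // r0:-8,r1:Add3,r2:Add1,r3:Add2
cycle 6: CDB Add3=-2; issue SUB r3<-Add3 // r0:-8,r1:-2,r2:Add1,r3:Add3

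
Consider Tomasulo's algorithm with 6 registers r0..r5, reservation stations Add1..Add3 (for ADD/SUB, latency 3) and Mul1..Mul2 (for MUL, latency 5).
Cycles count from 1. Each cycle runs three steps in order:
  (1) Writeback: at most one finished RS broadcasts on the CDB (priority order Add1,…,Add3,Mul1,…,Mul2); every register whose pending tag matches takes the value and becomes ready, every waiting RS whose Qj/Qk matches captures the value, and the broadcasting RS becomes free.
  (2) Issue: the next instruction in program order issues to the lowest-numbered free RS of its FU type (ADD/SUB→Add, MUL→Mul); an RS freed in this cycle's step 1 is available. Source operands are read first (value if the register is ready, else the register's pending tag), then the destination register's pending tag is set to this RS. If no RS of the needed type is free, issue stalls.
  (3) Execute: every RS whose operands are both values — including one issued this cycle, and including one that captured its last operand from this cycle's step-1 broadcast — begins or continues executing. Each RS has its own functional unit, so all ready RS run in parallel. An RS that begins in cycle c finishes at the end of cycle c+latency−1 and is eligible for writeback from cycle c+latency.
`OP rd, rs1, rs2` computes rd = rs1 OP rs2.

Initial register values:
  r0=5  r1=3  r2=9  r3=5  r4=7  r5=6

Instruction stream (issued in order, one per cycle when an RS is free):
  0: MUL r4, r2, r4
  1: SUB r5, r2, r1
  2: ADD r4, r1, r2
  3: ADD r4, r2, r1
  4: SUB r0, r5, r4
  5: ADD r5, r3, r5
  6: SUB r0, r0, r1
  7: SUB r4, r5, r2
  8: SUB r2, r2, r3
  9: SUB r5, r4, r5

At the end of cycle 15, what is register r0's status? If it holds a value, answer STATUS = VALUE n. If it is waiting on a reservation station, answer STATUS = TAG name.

STATUS = VALUE -9

cycle 1: issue MUL r4<-Mul1 // r0:5,r1:3,r2:9,r3:5,r4:Mul1,r5:6
cycle 2: issue SUB r5<-Add1 // r0:5,r1:3,r2:9,r3:5,r4:Mul1,r5:Add1
cycle 3: issue ADD r4<-Add2 // r0:5,r1:3,r2:9,r3:5,r4:Add2,r5:Add1
cycle 4: issue ADD r4<-Add3 // r0:5,r1:3,r2:9,r3:5,r4:Add3,r5:Add1
cycle 5: CDB Add1=6; issue SUB r0<-Add1 // r0:Add1,r1:3,r2:9,r3:5,r4:Add3,r5:6
cycle 6: CDB Add2=12; issue ADD r5<-Add2 // r0:Add1,r1:3,r2:9,r3:5,r4:Add3,r5:Add2
cycle 7: CDB Add3=12; issue SUB r0<-Add3 // r0:Add3,r1:3,r2:9,r3:5,r4:12,r5:Add2
cycle 8: CDB Mul1=63; stall // r0:Add3,r1:3,r2:9,r3:5,r4:12,r5:Add2
cycle 9: CDB Add2=11; issue SUB r4<-Add2 // r0:Add3,r1:3,r2:9,r3:5,r4:Add2,r5:11
cycle 10: CDB Add1=-6; issue SUB r2<-Add1 // r0:Add3,r1:3,r2:Add1,r3:5,r4:Add2,r5:11
cycle 11: stall // r0:Add3,r1:3,r2:Add1,r3:5,r4:Add2,r5:11
cycle 12: CDB Add2=2; issue SUB r5<-Add2 // r0:Add3,r1:3,r2:Add1,r3:5,r4:2,r5:Add2
cycle 13: CDB Add1=4 // r0:Add3,r1:3,r2:4,r3:5,r4:2,r5:Add2
cycle 14: CDB Add3=-9 // r0:-9,r1:3,r2:4,r3:5,r4:2,r5:Add2
cycle 15: CDB Add2=-9 // r0:-9,r1:3,r2:4,r3:5,r4:2,r5:-9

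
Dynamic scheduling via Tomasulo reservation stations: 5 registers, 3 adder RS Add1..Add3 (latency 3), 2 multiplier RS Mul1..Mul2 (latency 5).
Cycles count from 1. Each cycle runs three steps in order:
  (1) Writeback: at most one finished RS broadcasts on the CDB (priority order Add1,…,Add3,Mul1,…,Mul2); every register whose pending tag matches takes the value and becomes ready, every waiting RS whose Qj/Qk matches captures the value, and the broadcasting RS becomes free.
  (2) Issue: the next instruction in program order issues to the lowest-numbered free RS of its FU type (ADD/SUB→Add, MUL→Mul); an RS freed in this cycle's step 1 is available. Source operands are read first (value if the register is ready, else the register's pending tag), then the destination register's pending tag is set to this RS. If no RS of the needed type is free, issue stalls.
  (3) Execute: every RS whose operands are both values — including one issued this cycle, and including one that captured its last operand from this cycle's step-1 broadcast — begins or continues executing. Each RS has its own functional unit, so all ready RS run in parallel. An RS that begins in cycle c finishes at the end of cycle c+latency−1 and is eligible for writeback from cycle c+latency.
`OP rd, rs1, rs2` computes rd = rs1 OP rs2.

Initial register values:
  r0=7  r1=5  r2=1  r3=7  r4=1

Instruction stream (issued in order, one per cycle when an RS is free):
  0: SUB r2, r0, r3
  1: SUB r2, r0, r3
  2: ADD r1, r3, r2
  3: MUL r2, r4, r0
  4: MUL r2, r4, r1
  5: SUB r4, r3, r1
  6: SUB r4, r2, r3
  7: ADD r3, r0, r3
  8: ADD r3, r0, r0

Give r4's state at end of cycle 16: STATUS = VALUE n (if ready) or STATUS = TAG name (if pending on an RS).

STATUS = VALUE 0

cycle 1: issue SUB r2<-Add1 // r0:7,r1:5,r2:Add1,r3:7,r4:1
cycle 2: issue SUB r2<-Add2 // r0:7,r1:5,r2:Add2,r3:7,r4:1
cycle 3: issue ADD r1<-Add3 // r0:7,r1:Add3,r2:Add2,r3:7,r4:1
cycle 4: CDB Add1=0; issue MUL r2<-Mul1 // r0:7,r1:Add3,r2:Mul1,r3:7,r4:1
cycle 5: CDB Add2=0; issue MUL r2<-Mul2 // r0:7,r1:Add3,r2:Mul2,r3:7,r4:1
cycle 6: issue SUB r4<-Add1 // r0:7,r1:Add3,r2:Mul2,r3:7,r4:Add1
cycle 7: issue SUB r4<-Add2 // r0:7,r1:Add3,r2:Mul2,r3:7,r4:Add2
cycle 8: CDB Add3=7; issue ADD r3<-Add3 // r0:7,r1:7,r2:Mul2,r3:Add3,r4:Add2
cycle 9: CDB Mul1=7; stall // r0:7,r1:7,r2:Mul2,r3:Add3,r4:Add2
cycle 10: stall // r0:7,r1:7,r2:Mul2,r3:Add3,r4:Add2
cycle 11: CDB Add1=0; issue ADD r3<-Add1 // r0:7,r1:7,r2:Mul2,r3:Add1,r4:Add2
cycle 12: CDB Add3=14 // r0:7,r1:7,r2:Mul2,r3:Add1,r4:Add2
cycle 13: CDB Mul2=7 // r0:7,r1:7,r2:7,r3:Add1,r4:Add2
cycle 14: CDB Add1=14 // r0:7,r1:7,r2:7,r3:14,r4:Add2
cycle 15: - // r0:7,r1:7,r2:7,r3:14,r4:Add2
cycle 16: CDB Add2=0 // r0:7,r1:7,r2:7,r3:14,r4:0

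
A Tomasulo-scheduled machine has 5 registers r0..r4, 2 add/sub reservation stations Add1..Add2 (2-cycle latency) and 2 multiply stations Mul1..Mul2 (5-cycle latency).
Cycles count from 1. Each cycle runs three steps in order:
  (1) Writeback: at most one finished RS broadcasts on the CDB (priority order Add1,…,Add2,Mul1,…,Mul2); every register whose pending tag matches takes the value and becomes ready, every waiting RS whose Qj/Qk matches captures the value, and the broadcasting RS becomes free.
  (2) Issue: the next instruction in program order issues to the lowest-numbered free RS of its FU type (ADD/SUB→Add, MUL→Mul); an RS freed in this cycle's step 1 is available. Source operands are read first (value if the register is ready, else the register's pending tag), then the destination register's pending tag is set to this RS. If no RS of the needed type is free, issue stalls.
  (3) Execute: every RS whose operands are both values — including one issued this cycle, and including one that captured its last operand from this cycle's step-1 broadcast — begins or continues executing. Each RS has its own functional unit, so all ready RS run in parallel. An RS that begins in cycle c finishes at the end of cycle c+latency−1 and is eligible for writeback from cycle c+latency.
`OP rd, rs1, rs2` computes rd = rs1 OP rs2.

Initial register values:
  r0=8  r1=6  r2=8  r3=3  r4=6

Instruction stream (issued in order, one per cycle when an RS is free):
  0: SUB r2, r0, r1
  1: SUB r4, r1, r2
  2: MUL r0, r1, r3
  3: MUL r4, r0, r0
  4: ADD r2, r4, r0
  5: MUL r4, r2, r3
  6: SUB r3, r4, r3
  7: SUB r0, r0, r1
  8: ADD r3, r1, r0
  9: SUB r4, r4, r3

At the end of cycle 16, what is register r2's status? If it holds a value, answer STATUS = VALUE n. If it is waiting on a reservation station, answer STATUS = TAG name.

STATUS = VALUE 342

cycle 1: issue SUB r2<-Add1 // r0:8,r1:6,r2:Add1,r3:3,r4:6
cycle 2: issue SUB r4<-Add2 // r0:8,r1:6,r2:Add1,r3:3,r4:Add2
cycle 3: CDB Add1=2; issue MUL r0<-Mul1 // r0:Mul1,r1:6,r2:2,r3:3,r4:Add2
cycle 4: issue MUL r4<-Mul2 // r0:Mul1,r1:6,r2:2,r3:3,r4:Mul2
cycle 5: CDB Add2=4; issue ADD r2<-Add1 // r0:Mul1,r1:6,r2:Add1,r3:3,r4:Mul2
cycle 6: stall // r0:Mul1,r1:6,r2:Add1,r3:3,r4:Mul2
cycle 7: stall // r0:Mul1,r1:6,r2:Add1,r3:3,r4:Mul2
cycle 8: CDB Mul1=18; issue MUL r4<-Mul1 // r0:18,r1:6,r2:Add1,r3:3,r4:Mul1
cycle 9: issue SUB r3<-Add2 // r0:18,r1:6,r2:Add1,r3:Add2,r4:Mul1
cycle 10: stall // r0:18,r1:6,r2:Add1,r3:Add2,r4:Mul1
cycle 11: stall // r0:18,r1:6,r2:Add1,r3:Add2,r4:Mul1
cycle 12: stall // r0:18,r1:6,r2:Add1,r3:Add2,r4:Mul1
cycle 13: CDB Mul2=324; stall // r0:18,r1:6,r2:Add1,r3:Add2,r4:Mul1
cycle 14: stall // r0:18,r1:6,r2:Add1,r3:Add2,r4:Mul1
cycle 15: CDB Add1=342; issue SUB r0<-Add1 // r0:Add1,r1:6,r2:342,r3:Add2,r4:Mul1
cycle 16: stall // r0:Add1,r1:6,r2:342,r3:Add2,r4:Mul1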